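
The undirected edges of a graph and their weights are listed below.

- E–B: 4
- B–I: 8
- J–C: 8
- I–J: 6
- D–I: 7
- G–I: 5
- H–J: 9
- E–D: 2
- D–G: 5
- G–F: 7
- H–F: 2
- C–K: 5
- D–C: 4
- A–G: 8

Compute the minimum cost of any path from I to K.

16

Running Dijkstra from I:
I: 0
G: 5  (via I)
J: 6  (via I)
D: 7  (via I)
B: 8  (via I)
E: 9  (via D)
C: 11  (via D)
F: 12  (via G)
A: 13  (via G)
H: 14  (via F)
K: 16  (via C)
Shortest route: I–D–C–K = 16.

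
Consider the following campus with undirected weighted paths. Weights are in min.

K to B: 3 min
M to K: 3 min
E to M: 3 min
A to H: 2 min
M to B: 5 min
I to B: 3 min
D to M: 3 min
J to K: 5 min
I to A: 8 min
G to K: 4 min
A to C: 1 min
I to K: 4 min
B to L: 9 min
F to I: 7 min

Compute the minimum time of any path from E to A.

Candidate routes:
E - M - K - B - I - A: 3+3+3+3+8 = 20
E - M - B - K - I - A: 3+5+3+4+8 = 23
E - M - K - I - A: 3+3+4+8 = 18
E - M - B - I - A: 3+5+3+8 = 19
The minimum is 18 min via E - M - K - I - A.

18 min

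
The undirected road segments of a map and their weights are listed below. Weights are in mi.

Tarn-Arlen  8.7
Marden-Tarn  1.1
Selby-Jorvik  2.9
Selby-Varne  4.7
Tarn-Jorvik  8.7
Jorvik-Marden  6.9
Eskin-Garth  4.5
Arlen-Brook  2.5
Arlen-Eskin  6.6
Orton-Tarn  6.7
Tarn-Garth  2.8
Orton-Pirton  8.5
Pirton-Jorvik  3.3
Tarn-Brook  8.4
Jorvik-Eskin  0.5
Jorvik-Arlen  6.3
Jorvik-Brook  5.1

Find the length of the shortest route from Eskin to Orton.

12.3 mi

Enumerating some paths:
Eskin → Garth → Tarn → Orton: 4.5+2.8+6.7 = 14
Eskin → Jorvik → Pirton → Orton: 0.5+3.3+8.5 = 12.3
Eskin → Jorvik → Marden → Tarn → Orton: 0.5+6.9+1.1+6.7 = 15.2
The minimum is 12.3 mi via Eskin → Jorvik → Pirton → Orton.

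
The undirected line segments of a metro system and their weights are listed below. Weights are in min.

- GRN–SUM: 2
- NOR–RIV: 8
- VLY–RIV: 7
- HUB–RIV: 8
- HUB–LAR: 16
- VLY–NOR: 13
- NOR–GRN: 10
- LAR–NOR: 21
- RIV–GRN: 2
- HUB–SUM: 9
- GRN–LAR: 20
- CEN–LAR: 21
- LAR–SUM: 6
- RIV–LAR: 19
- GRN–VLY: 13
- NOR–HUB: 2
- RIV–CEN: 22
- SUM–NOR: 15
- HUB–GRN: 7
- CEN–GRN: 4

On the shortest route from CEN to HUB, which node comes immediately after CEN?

GRN

Enumerating some paths:
CEN–GRN–RIV–NOR–HUB: 4+2+8+2 = 16
CEN–GRN–SUM–HUB: 4+2+9 = 15
CEN–GRN–RIV–HUB: 4+2+8 = 14
CEN–GRN–HUB: 4+7 = 11
Cheapest is CEN–GRN–HUB at 11 min.
So from CEN the first move is to GRN.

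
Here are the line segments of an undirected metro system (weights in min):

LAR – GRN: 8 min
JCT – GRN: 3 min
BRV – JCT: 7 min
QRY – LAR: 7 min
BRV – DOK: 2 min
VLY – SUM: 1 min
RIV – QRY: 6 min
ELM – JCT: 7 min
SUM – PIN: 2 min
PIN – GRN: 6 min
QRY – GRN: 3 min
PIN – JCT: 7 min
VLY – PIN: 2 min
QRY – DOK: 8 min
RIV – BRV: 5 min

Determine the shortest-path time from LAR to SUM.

16 min

Settle nodes by increasing distance from LAR:
LAR: 0
QRY: 7  (via LAR)
GRN: 8  (via LAR)
JCT: 11  (via GRN)
RIV: 13  (via QRY)
PIN: 14  (via GRN)
DOK: 15  (via QRY)
SUM: 16  (via PIN)
Shortest route: LAR → GRN → PIN → SUM = 16 min.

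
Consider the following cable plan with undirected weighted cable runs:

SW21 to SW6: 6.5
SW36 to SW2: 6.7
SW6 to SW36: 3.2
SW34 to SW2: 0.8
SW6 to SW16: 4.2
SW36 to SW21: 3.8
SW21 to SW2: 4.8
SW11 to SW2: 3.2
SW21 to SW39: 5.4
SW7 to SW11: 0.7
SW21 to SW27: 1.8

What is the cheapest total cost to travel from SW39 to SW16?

16.1

Candidate routes:
SW39 - SW21 - SW36 - SW6 - SW16: 5.4+3.8+3.2+4.2 = 16.6
SW39 - SW21 - SW2 - SW36 - SW6 - SW16: 5.4+4.8+6.7+3.2+4.2 = 24.3
SW39 - SW21 - SW6 - SW16: 5.4+6.5+4.2 = 16.1
Cheapest is SW39 - SW21 - SW6 - SW16 at 16.1.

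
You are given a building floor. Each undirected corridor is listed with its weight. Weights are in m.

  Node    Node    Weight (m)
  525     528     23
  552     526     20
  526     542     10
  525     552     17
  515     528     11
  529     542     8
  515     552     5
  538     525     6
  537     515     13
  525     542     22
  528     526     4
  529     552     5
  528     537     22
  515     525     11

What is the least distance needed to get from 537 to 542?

Compare a few routes:
537 → 515 → 528 → 526 → 542: 13+11+4+10 = 38
537 → 515 → 552 → 529 → 542: 13+5+5+8 = 31
537 → 528 → 526 → 542: 22+4+10 = 36
The minimum is 31 m via 537 → 515 → 552 → 529 → 542.

31 m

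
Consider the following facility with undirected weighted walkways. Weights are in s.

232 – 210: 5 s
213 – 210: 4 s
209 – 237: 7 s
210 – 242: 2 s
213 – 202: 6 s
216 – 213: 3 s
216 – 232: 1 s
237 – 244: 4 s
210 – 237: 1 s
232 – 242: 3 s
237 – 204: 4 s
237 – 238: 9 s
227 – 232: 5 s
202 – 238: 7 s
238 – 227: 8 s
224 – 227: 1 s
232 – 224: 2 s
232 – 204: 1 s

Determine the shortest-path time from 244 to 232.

Settle nodes by increasing distance from 244:
244: 0
237: 4  (via 244)
210: 5  (via 237)
242: 7  (via 210)
204: 8  (via 237)
213: 9  (via 210)
232: 9  (via 204)
Shortest route: 244 → 237 → 204 → 232 = 9 s.

9 s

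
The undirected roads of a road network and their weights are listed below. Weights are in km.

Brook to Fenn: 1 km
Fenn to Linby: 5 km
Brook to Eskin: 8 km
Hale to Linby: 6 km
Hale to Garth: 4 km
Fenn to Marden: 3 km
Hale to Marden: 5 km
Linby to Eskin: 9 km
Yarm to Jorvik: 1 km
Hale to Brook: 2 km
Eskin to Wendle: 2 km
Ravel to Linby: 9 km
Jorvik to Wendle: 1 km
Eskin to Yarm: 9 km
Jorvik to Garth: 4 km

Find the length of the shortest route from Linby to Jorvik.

Running Dijkstra from Linby:
Linby: 0
Fenn: 5  (via Linby)
Brook: 6  (via Fenn)
Hale: 6  (via Linby)
Marden: 8  (via Fenn)
Eskin: 9  (via Linby)
Ravel: 9  (via Linby)
Garth: 10  (via Hale)
Wendle: 11  (via Eskin)
Jorvik: 12  (via Wendle)
Shortest route: Linby–Eskin–Wendle–Jorvik = 12 km.

12 km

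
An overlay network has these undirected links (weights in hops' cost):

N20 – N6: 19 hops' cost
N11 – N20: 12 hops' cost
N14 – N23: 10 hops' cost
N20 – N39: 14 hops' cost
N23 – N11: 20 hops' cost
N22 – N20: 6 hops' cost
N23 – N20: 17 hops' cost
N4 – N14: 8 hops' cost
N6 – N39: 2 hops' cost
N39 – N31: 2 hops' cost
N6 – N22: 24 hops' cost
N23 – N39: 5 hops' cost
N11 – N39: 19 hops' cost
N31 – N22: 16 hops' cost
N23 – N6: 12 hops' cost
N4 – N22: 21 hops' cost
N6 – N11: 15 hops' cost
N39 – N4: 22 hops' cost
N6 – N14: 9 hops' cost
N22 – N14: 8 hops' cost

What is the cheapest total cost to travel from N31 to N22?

Candidate routes:
N31 - N39 - N6 - N14 - N22: 2+2+9+8 = 21
N31 - N39 - N23 - N14 - N22: 2+5+10+8 = 25
N31 - N22: 16 = 16
N31 - N39 - N20 - N22: 2+14+6 = 22
The minimum is 16 hops' cost via N31 - N22.

16 hops' cost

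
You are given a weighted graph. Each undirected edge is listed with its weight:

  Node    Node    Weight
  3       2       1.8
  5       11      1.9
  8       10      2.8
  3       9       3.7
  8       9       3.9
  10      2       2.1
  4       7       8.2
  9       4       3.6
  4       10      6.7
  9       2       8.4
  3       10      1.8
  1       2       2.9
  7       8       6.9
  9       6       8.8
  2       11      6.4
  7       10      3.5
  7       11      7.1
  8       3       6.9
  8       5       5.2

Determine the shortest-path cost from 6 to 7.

Running Dijkstra from 6:
6: 0
9: 8.8  (via 6)
4: 12.4  (via 9)
3: 12.5  (via 9)
8: 12.7  (via 9)
2: 14.3  (via 3)
10: 14.3  (via 3)
1: 17.2  (via 2)
7: 17.8  (via 10)
Shortest route: 6 → 9 → 3 → 10 → 7 = 17.8.

17.8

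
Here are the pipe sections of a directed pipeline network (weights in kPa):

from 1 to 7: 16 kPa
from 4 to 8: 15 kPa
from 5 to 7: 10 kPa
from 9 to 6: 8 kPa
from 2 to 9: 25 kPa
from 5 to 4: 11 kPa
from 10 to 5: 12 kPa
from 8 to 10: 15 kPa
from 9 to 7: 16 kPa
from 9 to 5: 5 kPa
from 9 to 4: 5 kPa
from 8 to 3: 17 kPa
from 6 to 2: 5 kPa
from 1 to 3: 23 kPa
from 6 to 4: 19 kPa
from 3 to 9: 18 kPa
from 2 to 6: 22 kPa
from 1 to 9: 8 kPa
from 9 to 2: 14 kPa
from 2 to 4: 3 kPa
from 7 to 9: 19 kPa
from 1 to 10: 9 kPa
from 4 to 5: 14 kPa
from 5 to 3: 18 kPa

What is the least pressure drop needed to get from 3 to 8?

38 kPa

Candidate routes:
3 - 9 - 4 - 8: 18+5+15 = 38
3 - 9 - 6 - 2 - 4 - 8: 18+8+5+3+15 = 49
The minimum is 38 kPa via 3 - 9 - 4 - 8.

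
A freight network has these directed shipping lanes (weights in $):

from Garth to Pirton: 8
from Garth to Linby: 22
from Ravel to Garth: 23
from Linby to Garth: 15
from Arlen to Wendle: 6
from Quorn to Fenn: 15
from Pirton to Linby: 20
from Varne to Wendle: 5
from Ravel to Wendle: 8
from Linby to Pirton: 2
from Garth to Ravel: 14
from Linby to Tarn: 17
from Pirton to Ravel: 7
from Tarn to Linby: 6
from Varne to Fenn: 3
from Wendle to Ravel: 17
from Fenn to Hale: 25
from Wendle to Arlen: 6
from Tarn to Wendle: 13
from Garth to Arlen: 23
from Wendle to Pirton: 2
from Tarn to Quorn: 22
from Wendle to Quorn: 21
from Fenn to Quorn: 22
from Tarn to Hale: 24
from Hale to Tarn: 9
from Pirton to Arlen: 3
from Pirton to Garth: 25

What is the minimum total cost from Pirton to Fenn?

Settle nodes by increasing distance from Pirton:
Pirton: 0
Arlen: 3  (via Pirton)
Ravel: 7  (via Pirton)
Wendle: 9  (via Arlen)
Linby: 20  (via Pirton)
Garth: 25  (via Pirton)
Quorn: 30  (via Wendle)
Tarn: 37  (via Linby)
Fenn: 45  (via Quorn)
Shortest route: Pirton → Arlen → Wendle → Quorn → Fenn = $45.

$45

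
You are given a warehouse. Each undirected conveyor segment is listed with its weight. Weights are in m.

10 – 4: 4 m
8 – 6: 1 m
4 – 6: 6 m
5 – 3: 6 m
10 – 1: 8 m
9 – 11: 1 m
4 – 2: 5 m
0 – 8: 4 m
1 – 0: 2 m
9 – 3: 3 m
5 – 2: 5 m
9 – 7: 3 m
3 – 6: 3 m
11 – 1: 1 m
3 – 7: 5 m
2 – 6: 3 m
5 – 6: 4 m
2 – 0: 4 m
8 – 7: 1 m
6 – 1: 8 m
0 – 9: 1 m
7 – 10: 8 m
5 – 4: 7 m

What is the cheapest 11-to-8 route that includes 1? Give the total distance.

7 m

Shortest 11→1: 11 → 1 = 1
Shortest 1→8: 1 → 0 → 8 = 6
Total via 1: 1 + 6 = 7 m.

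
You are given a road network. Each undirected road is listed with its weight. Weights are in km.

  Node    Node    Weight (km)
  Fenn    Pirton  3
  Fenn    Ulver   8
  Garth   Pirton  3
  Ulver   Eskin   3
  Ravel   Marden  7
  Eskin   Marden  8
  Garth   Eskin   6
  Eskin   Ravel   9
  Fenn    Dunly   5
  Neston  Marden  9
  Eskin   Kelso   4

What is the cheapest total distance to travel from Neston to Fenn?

Shortest distances from Neston:
Neston: 0
Marden: 9  (via Neston)
Ravel: 16  (via Marden)
Eskin: 17  (via Marden)
Ulver: 20  (via Eskin)
Kelso: 21  (via Eskin)
Garth: 23  (via Eskin)
Pirton: 26  (via Garth)
Fenn: 28  (via Ulver)
Shortest route: Neston–Marden–Eskin–Ulver–Fenn = 28 km.

28 km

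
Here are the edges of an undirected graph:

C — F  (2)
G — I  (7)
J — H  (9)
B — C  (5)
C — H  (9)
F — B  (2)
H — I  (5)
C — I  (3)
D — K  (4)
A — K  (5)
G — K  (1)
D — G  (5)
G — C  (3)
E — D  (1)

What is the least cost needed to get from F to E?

11

Compare a few routes:
F - C - G - D - E: 2+3+5+1 = 11
F - B - C - G - D - E: 2+5+3+5+1 = 16
F - B - C - G - K - D - E: 2+5+3+1+4+1 = 16
The minimum is 11 via F - C - G - D - E.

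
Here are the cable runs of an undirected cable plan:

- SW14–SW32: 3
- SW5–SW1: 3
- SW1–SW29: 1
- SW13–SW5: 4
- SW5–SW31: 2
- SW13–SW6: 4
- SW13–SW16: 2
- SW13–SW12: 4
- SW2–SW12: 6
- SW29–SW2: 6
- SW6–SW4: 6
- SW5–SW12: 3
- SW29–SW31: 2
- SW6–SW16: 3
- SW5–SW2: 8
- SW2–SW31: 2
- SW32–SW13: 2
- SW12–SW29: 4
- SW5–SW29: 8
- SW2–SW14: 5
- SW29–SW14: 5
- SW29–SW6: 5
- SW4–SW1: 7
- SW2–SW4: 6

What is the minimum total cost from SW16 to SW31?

8

Running Dijkstra from SW16:
SW16: 0
SW13: 2  (via SW16)
SW6: 3  (via SW16)
SW32: 4  (via SW13)
SW12: 6  (via SW13)
SW5: 6  (via SW13)
SW14: 7  (via SW32)
SW31: 8  (via SW5)
Shortest route: SW16 → SW13 → SW5 → SW31 = 8.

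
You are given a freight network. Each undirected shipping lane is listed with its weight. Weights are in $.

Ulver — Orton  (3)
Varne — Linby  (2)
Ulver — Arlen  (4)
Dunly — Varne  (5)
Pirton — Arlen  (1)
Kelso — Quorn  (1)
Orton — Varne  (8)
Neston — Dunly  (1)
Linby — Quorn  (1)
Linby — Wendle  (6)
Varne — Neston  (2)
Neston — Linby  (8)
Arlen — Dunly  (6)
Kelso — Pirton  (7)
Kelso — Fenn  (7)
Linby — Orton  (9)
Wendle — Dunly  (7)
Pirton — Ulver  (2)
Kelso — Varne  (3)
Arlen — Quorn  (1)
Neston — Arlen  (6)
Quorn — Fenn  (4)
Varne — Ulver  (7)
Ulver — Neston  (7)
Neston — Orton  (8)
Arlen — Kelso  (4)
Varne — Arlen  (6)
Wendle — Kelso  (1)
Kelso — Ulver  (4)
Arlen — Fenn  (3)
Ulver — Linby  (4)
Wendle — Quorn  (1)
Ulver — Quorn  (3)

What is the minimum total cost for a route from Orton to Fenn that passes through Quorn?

$10

Shortest Orton→Quorn: Orton → Ulver → Quorn = 6
Shortest Quorn→Fenn: Quorn → Fenn = 4
Total via Quorn: 6 + 4 = $10.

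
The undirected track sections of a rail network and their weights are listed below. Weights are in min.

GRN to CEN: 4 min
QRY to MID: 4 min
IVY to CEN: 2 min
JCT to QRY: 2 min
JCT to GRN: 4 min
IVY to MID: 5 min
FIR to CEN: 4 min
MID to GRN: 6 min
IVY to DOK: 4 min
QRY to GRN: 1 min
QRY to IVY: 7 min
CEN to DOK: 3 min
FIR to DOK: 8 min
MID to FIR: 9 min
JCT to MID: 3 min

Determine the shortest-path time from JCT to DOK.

10 min

Enumerating some paths:
JCT → MID → IVY → CEN → DOK: 3+5+2+3 = 13
JCT → MID → IVY → DOK: 3+5+4 = 12
JCT → GRN → CEN → DOK: 4+4+3 = 11
JCT → QRY → GRN → CEN → DOK: 2+1+4+3 = 10
The minimum is 10 min via JCT → QRY → GRN → CEN → DOK.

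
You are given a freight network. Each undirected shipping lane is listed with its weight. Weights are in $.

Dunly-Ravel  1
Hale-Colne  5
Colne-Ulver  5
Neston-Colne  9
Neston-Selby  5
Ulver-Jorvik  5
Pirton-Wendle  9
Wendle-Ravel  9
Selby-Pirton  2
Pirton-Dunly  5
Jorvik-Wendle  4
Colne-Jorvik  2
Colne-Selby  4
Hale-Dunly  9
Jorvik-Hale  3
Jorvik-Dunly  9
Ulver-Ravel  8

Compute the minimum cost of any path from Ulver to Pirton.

$11

Running Dijkstra from Ulver:
Ulver: 0
Jorvik: 5  (via Ulver)
Colne: 5  (via Ulver)
Ravel: 8  (via Ulver)
Hale: 8  (via Jorvik)
Dunly: 9  (via Ravel)
Wendle: 9  (via Jorvik)
Selby: 9  (via Colne)
Pirton: 11  (via Selby)
Shortest route: Ulver → Colne → Selby → Pirton = $11.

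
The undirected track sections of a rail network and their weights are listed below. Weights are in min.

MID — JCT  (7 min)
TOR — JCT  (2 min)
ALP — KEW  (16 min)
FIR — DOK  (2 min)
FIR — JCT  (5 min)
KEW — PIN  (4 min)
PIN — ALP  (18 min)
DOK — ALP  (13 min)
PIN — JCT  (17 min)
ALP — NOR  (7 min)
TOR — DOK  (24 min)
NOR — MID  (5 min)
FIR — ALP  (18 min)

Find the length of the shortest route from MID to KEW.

Candidate routes:
MID–JCT–FIR–DOK–ALP–KEW: 7+5+2+13+16 = 43
MID–NOR–ALP–PIN–KEW: 5+7+18+4 = 34
MID–NOR–ALP–KEW: 5+7+16 = 28
The minimum is 28 min via MID–NOR–ALP–KEW.

28 min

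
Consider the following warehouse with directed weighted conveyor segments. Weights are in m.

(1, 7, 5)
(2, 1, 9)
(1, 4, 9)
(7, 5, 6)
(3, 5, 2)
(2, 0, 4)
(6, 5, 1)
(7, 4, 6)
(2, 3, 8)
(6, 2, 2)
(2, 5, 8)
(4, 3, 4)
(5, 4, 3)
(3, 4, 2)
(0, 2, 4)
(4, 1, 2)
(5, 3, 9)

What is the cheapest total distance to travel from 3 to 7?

Shortest distances from 3:
3: 0
4: 2  (via 3)
5: 2  (via 3)
1: 4  (via 4)
7: 9  (via 1)
Shortest route: 3–4–1–7 = 9 m.

9 m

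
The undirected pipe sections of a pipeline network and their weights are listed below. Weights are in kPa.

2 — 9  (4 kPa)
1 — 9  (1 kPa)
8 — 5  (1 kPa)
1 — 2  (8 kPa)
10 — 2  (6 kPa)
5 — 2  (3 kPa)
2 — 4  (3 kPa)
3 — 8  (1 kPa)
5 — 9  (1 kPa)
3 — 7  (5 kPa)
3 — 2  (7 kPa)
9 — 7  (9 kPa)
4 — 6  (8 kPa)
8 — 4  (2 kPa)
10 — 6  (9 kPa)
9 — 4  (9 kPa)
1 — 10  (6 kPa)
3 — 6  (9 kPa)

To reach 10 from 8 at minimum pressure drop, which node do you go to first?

5

Candidate routes:
8 → 5 → 9 → 1 → 10: 1+1+1+6 = 9
8 → 4 → 2 → 10: 2+3+6 = 11
8 → 5 → 2 → 10: 1+3+6 = 10
The minimum is 9 kPa via 8 → 5 → 9 → 1 → 10.
So from 8 the first move is to 5.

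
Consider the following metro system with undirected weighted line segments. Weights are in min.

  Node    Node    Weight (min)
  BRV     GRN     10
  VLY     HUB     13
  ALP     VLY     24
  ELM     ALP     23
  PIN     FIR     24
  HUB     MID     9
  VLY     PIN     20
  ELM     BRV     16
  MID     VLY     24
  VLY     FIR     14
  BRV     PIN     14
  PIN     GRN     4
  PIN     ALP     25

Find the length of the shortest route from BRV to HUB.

Candidate routes:
BRV - PIN - VLY - HUB: 14+20+13 = 47
BRV - PIN - FIR - VLY - HUB: 14+24+14+13 = 65
BRV - GRN - PIN - FIR - VLY - HUB: 10+4+24+14+13 = 65
Cheapest is BRV - PIN - VLY - HUB at 47 min.

47 min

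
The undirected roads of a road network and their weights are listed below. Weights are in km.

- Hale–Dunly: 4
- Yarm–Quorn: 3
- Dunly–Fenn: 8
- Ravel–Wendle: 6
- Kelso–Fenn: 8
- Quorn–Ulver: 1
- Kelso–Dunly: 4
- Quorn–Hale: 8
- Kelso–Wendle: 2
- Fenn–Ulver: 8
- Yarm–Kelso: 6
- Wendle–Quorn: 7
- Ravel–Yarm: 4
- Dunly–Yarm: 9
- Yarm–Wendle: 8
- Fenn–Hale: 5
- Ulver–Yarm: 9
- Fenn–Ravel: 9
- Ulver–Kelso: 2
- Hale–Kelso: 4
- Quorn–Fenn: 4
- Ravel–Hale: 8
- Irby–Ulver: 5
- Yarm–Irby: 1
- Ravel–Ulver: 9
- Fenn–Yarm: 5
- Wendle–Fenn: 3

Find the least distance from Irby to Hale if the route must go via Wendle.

15 km

Best Irby to Wendle: Irby → Yarm → Wendle costing 9
Shortest Wendle→Hale: Wendle → Kelso → Hale = 6
Total via Wendle: 9 + 6 = 15 km.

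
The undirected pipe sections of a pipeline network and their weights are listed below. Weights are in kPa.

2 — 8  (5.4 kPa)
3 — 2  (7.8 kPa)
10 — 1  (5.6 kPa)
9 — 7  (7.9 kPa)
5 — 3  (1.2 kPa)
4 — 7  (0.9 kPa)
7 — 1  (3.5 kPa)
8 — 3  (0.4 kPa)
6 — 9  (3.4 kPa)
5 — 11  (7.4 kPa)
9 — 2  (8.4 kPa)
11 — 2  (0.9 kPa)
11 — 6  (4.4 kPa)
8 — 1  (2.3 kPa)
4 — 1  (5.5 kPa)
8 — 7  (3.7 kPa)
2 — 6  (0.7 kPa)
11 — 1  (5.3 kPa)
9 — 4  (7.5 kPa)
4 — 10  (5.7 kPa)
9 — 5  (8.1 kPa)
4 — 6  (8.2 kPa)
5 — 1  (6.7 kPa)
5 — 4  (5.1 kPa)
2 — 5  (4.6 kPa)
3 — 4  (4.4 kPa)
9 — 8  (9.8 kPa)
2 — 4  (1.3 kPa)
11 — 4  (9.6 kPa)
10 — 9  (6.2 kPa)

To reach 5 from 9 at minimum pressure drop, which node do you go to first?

Compare a few routes:
9–6–2–5: 3.4+0.7+4.6 = 8.7
9–5: 8.1 = 8.1
The minimum is 8.1 kPa via 9–5.
So from 9 the first move is to 5.

5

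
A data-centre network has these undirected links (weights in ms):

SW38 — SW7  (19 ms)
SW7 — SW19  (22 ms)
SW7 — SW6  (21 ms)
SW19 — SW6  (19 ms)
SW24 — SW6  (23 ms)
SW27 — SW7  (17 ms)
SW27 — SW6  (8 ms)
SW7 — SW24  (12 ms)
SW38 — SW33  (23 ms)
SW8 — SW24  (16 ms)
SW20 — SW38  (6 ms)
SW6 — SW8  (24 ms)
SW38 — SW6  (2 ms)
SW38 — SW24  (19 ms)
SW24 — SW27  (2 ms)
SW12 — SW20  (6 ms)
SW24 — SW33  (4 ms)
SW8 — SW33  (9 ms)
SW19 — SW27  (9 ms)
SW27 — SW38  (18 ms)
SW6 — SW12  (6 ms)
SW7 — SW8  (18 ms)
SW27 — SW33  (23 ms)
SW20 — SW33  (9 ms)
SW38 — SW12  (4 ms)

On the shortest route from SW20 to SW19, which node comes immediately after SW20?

Compare a few routes:
SW20–SW38–SW6–SW19: 6+2+19 = 27
SW20–SW12–SW6–SW27–SW19: 6+6+8+9 = 29
SW20–SW33–SW24–SW27–SW19: 9+4+2+9 = 24
SW20–SW38–SW6–SW27–SW19: 6+2+8+9 = 25
The minimum is 24 ms via SW20–SW33–SW24–SW27–SW19.
So from SW20 the first move is to SW33.

SW33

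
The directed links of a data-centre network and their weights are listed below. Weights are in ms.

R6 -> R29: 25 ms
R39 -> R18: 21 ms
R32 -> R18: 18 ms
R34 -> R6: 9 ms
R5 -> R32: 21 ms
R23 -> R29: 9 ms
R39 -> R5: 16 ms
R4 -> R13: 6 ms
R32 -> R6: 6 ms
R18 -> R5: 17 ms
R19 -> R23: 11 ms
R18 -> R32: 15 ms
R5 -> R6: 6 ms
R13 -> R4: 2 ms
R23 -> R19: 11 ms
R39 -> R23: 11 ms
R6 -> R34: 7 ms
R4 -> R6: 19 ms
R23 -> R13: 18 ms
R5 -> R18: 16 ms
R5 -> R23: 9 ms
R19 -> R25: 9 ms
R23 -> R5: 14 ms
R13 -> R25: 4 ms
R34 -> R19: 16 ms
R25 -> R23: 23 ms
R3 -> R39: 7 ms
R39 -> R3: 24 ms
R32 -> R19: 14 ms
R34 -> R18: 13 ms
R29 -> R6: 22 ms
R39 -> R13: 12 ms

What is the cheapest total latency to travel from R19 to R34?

Shortest distances from R19:
R19: 0
R25: 9  (via R19)
R23: 11  (via R19)
R29: 20  (via R23)
R5: 25  (via R23)
R13: 29  (via R23)
R4: 31  (via R13)
R6: 31  (via R5)
R34: 38  (via R6)
Shortest route: R19 → R23 → R5 → R6 → R34 = 38 ms.

38 ms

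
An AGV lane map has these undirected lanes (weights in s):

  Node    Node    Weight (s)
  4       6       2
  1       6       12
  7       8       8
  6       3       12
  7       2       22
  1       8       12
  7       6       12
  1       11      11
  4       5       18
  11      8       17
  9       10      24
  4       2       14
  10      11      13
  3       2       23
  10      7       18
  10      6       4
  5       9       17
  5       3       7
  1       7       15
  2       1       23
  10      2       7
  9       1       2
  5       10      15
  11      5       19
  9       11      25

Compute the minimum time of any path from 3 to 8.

32 s

Enumerating some paths:
3 - 5 - 9 - 1 - 8: 7+17+2+12 = 38
3 - 6 - 7 - 8: 12+12+8 = 32
3 - 6 - 1 - 8: 12+12+12 = 36
Cheapest is 3 - 6 - 7 - 8 at 32 s.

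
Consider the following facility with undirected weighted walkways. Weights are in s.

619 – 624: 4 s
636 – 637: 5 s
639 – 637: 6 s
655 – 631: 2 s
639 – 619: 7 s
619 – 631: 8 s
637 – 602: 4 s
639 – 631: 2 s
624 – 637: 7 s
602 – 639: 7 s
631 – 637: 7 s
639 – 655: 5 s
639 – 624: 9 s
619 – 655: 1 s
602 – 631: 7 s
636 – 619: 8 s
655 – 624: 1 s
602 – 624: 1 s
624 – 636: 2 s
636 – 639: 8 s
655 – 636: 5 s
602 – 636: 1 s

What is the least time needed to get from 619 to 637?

Settle nodes by increasing distance from 619:
619: 0
655: 1  (via 619)
624: 2  (via 655)
631: 3  (via 655)
602: 3  (via 624)
636: 4  (via 624)
639: 5  (via 631)
637: 7  (via 602)
Shortest route: 619 → 655 → 624 → 602 → 637 = 7 s.

7 s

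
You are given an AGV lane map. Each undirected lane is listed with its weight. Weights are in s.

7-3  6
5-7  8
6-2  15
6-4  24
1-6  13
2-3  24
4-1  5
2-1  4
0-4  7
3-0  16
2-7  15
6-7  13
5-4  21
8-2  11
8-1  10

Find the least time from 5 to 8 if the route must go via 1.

36 s

Best 5 to 1: 5 → 4 → 1 costing 26
Shortest 1→8: 1 → 8 = 10
Total via 1: 26 + 10 = 36 s.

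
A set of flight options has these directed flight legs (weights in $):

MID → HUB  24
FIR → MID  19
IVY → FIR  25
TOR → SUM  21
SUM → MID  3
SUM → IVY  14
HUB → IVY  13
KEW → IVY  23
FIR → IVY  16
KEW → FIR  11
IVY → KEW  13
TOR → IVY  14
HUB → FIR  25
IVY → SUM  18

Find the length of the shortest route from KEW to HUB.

$54

Enumerating some paths:
KEW–FIR–MID–HUB: 11+19+24 = 54
KEW–IVY–FIR–MID–HUB: 23+25+19+24 = 91
KEW–IVY–SUM–MID–HUB: 23+18+3+24 = 68
KEW–FIR–IVY–SUM–MID–HUB: 11+16+18+3+24 = 72
Cheapest is KEW–FIR–MID–HUB at $54.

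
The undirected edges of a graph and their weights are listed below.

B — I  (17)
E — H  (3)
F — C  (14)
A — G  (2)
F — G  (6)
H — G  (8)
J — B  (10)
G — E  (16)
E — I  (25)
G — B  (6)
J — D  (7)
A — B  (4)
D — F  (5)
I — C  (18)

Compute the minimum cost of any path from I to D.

Shortest distances from I:
I: 0
B: 17  (via I)
C: 18  (via I)
A: 21  (via B)
G: 23  (via B)
E: 25  (via I)
J: 27  (via B)
H: 28  (via E)
F: 29  (via G)
D: 34  (via J)
Shortest route: I → B → J → D = 34.

34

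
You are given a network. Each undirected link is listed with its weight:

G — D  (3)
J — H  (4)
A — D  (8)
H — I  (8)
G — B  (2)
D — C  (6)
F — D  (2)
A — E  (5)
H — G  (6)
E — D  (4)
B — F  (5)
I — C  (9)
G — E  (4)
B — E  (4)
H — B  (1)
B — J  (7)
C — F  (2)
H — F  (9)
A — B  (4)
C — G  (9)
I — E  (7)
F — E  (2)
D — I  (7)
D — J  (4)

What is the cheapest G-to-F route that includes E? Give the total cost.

6

Shortest G→E: G–E = 4
Best E to F: E–F costing 2
Total via E: 4 + 2 = 6.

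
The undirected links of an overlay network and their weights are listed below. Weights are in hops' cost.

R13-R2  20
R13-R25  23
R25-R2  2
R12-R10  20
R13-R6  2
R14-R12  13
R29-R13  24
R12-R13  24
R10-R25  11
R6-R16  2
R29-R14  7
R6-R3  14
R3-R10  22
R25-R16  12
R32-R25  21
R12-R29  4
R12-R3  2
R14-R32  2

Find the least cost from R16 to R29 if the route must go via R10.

Best R16 to R10: R16 → R25 → R10 costing 23
Best R10 to R29: R10 → R12 → R29 costing 24
Total via R10: 23 + 24 = 47 hops' cost.

47 hops' cost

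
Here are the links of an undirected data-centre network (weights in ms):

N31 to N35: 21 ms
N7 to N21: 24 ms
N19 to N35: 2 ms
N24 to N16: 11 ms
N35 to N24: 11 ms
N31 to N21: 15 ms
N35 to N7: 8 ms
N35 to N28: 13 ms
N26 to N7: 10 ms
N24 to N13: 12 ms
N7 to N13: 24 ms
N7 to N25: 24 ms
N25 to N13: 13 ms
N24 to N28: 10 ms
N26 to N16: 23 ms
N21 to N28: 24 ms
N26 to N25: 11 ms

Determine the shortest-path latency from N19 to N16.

Shortest distances from N19:
N19: 0
N35: 2  (via N19)
N7: 10  (via N35)
N24: 13  (via N35)
N28: 15  (via N35)
N26: 20  (via N7)
N31: 23  (via N35)
N16: 24  (via N24)
Shortest route: N19–N35–N24–N16 = 24 ms.

24 ms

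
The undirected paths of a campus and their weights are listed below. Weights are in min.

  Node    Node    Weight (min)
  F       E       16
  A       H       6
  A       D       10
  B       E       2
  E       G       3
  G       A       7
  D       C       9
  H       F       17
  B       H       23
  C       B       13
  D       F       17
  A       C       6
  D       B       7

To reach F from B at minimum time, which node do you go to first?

E

Compare a few routes:
B → E → F: 2+16 = 18
B → D → F: 7+17 = 24
The minimum is 18 min via B → E → F.
So from B the first move is to E.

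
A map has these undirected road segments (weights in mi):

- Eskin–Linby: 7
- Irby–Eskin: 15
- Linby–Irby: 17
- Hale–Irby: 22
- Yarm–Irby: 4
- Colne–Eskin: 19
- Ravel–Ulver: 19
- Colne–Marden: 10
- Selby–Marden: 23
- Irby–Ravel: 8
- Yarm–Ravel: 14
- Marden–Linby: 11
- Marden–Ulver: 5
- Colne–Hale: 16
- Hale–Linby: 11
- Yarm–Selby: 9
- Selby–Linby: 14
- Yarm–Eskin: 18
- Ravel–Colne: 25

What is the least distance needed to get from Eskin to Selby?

Enumerating some paths:
Eskin–Yarm–Selby: 18+9 = 27
Eskin–Linby–Selby: 7+14 = 21
Cheapest is Eskin–Linby–Selby at 21 mi.

21 mi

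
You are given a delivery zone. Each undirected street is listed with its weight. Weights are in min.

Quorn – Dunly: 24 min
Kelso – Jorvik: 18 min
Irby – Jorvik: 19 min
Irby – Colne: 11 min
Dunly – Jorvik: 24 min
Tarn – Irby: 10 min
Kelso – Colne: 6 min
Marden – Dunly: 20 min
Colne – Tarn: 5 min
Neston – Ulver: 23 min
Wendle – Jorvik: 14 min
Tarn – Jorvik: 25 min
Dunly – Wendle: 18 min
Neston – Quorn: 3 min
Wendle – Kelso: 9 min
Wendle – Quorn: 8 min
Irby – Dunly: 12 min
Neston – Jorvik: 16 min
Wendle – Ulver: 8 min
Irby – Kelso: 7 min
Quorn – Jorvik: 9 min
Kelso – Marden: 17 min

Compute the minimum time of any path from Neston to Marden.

Settle nodes by increasing distance from Neston:
Neston: 0
Quorn: 3  (via Neston)
Wendle: 11  (via Quorn)
Jorvik: 12  (via Quorn)
Ulver: 19  (via Wendle)
Kelso: 20  (via Wendle)
Colne: 26  (via Kelso)
Dunly: 27  (via Quorn)
Irby: 27  (via Kelso)
Tarn: 31  (via Colne)
Marden: 37  (via Kelso)
Shortest route: Neston–Quorn–Wendle–Kelso–Marden = 37 min.

37 min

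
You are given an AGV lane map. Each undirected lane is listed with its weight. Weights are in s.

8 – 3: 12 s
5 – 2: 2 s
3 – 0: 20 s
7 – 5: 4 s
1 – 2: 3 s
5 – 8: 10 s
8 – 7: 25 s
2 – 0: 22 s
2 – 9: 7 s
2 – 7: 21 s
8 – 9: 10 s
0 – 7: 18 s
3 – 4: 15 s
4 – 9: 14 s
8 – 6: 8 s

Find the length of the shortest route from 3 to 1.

Enumerating some paths:
3–8–5–2–1: 12+10+2+3 = 27
3–8–9–2–1: 12+10+7+3 = 32
Cheapest is 3–8–5–2–1 at 27 s.

27 s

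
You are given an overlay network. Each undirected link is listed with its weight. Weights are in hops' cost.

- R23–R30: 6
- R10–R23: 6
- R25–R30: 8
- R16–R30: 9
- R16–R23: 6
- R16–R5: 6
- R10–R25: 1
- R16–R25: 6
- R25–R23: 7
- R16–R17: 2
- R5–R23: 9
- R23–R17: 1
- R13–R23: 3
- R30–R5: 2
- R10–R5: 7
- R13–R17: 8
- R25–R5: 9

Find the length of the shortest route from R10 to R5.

7 hops' cost

Running Dijkstra from R10:
R10: 0
R25: 1  (via R10)
R23: 6  (via R10)
R5: 7  (via R10)
Shortest route: R10 → R5 = 7 hops' cost.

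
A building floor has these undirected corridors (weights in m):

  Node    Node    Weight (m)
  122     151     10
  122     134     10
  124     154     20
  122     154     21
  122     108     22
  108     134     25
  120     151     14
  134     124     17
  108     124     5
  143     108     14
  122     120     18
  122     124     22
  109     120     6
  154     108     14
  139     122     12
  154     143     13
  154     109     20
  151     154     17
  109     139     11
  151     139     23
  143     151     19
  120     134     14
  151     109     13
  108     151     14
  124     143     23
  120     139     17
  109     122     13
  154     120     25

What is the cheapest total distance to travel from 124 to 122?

Running Dijkstra from 124:
124: 0
108: 5  (via 124)
134: 17  (via 124)
154: 19  (via 108)
143: 19  (via 108)
151: 19  (via 108)
122: 22  (via 124)
Shortest route: 124–122 = 22 m.

22 m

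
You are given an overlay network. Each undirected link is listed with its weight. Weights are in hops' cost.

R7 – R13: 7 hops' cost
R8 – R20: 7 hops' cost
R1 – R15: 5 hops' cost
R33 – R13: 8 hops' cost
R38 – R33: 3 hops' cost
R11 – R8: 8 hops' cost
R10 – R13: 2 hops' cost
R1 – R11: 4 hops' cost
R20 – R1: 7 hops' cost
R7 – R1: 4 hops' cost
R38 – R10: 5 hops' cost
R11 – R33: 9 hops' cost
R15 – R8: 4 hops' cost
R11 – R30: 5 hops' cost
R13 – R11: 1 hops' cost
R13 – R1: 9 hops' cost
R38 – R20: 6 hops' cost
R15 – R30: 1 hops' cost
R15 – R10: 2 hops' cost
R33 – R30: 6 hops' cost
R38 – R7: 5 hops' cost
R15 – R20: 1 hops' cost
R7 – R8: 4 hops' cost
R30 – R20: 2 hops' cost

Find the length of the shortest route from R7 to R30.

Candidate routes:
R7 - R1 - R15 - R30: 4+5+1 = 10
R7 - R8 - R15 - R20 - R30: 4+4+1+2 = 11
R7 - R13 - R10 - R15 - R30: 7+2+2+1 = 12
R7 - R8 - R15 - R30: 4+4+1 = 9
The minimum is 9 hops' cost via R7 - R8 - R15 - R30.

9 hops' cost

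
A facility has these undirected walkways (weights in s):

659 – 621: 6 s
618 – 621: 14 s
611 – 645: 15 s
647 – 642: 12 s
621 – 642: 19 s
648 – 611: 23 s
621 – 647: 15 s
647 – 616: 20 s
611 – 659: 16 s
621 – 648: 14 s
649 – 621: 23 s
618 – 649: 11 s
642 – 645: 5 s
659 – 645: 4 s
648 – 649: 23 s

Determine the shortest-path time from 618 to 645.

24 s

Enumerating some paths:
618 → 621 → 642 → 645: 14+19+5 = 38
618 → 621 → 659 → 645: 14+6+4 = 24
618 → 649 → 621 → 659 → 645: 11+23+6+4 = 44
618 → 621 → 647 → 642 → 645: 14+15+12+5 = 46
The minimum is 24 s via 618 → 621 → 659 → 645.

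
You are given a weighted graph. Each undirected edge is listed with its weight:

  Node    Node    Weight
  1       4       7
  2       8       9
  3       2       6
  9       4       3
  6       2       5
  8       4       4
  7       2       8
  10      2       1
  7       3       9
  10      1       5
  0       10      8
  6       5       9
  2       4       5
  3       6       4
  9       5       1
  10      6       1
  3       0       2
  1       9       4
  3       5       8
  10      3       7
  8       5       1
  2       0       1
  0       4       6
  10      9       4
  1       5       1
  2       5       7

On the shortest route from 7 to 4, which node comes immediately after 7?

2

Enumerating some paths:
7 → 2 → 0 → 4: 8+1+6 = 15
7 → 2 → 4: 8+5 = 13
7 → 2 → 10 → 9 → 4: 8+1+4+3 = 16
The minimum is 13 via 7 → 2 → 4.
So from 7 the first move is to 2.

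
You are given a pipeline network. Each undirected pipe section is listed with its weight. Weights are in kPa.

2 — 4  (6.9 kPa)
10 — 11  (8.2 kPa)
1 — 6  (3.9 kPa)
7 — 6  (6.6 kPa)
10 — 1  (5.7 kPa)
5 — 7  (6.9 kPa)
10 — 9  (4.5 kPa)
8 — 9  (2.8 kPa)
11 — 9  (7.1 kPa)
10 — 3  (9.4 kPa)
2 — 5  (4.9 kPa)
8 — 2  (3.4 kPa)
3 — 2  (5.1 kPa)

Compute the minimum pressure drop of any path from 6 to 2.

18.4 kPa

Compare a few routes:
6 - 7 - 5 - 2: 6.6+6.9+4.9 = 18.4
6 - 1 - 10 - 9 - 8 - 2: 3.9+5.7+4.5+2.8+3.4 = 20.3
6 - 1 - 10 - 3 - 2: 3.9+5.7+9.4+5.1 = 24.1
Cheapest is 6 - 7 - 5 - 2 at 18.4 kPa.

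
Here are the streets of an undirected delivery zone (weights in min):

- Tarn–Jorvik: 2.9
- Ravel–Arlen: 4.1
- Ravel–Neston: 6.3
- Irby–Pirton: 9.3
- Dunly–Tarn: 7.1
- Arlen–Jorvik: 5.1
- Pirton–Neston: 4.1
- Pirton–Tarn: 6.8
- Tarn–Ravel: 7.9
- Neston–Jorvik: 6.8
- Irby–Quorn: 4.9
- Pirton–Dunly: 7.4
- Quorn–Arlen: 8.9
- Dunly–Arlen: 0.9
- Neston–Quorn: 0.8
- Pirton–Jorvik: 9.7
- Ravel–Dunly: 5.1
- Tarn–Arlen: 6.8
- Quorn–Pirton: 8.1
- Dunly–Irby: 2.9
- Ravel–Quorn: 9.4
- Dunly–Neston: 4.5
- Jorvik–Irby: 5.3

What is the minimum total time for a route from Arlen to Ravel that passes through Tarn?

Shortest Arlen→Tarn: Arlen → Tarn = 6.8
Best Tarn to Ravel: Tarn → Ravel costing 7.9
Total via Tarn: 6.8 + 7.9 = 14.7 min.

14.7 min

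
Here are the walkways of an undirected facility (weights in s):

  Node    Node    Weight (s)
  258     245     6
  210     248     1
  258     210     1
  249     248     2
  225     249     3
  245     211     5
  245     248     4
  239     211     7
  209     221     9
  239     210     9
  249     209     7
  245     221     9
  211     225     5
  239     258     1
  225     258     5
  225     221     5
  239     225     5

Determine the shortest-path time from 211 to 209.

15 s

Compare a few routes:
211–239–258–210–248–249–209: 7+1+1+1+2+7 = 19
211–225–221–209: 5+5+9 = 19
211–245–248–249–209: 5+4+2+7 = 18
211–225–249–209: 5+3+7 = 15
The minimum is 15 s via 211–225–249–209.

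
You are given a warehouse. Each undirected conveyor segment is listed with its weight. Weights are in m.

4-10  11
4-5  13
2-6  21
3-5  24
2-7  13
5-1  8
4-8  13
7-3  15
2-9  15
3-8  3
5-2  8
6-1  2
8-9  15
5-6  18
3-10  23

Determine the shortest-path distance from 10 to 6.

34 m

Settle nodes by increasing distance from 10:
10: 0
4: 11  (via 10)
3: 23  (via 10)
5: 24  (via 4)
8: 24  (via 4)
1: 32  (via 5)
2: 32  (via 5)
6: 34  (via 1)
Shortest route: 10–4–5–1–6 = 34 m.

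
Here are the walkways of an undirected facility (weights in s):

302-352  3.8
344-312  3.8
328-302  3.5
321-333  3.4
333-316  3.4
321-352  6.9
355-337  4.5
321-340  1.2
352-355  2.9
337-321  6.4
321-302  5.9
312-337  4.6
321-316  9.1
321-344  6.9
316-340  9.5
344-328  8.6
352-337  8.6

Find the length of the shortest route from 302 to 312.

15.8 s

Settle nodes by increasing distance from 302:
302: 0
328: 3.5  (via 302)
352: 3.8  (via 302)
321: 5.9  (via 302)
355: 6.7  (via 352)
340: 7.1  (via 321)
333: 9.3  (via 321)
337: 11.2  (via 355)
344: 12.1  (via 328)
316: 12.7  (via 333)
312: 15.8  (via 337)
Shortest route: 302–352–355–337–312 = 15.8 s.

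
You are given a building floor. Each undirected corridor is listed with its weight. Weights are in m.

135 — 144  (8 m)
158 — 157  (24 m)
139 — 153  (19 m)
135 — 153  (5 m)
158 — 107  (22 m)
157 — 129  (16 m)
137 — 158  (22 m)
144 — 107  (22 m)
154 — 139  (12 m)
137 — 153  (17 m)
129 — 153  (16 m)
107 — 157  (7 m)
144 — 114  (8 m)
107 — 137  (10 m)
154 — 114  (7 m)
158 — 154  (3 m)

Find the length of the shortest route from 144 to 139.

27 m

Candidate routes:
144 - 135 - 153 - 139: 8+5+19 = 32
144 - 114 - 154 - 139: 8+7+12 = 27
Cheapest is 144 - 114 - 154 - 139 at 27 m.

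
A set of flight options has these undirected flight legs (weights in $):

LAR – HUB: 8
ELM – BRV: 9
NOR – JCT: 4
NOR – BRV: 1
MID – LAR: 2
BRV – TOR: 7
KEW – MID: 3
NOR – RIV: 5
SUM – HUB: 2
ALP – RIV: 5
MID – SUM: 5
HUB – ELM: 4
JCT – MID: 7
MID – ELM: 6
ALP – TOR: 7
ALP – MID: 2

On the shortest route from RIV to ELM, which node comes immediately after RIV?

Candidate routes:
RIV–NOR–BRV–ELM: 5+1+9 = 15
RIV–ALP–MID–ELM: 5+2+6 = 13
The minimum is $13 via RIV–ALP–MID–ELM.
So from RIV the first move is to ALP.

ALP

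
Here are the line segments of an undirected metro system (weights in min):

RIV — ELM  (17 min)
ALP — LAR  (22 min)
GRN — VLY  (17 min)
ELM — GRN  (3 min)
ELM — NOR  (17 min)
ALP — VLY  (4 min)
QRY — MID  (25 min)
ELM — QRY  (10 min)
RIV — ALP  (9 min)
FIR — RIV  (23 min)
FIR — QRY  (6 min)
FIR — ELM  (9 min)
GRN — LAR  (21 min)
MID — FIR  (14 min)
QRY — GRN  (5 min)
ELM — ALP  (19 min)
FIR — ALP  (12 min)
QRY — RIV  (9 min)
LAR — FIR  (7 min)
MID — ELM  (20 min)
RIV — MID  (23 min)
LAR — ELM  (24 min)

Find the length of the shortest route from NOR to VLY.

Compare a few routes:
NOR–ELM–ALP–VLY: 17+19+4 = 40
NOR–ELM–GRN–VLY: 17+3+17 = 37
NOR–ELM–FIR–ALP–VLY: 17+9+12+4 = 42
NOR–ELM–RIV–ALP–VLY: 17+17+9+4 = 47
The minimum is 37 min via NOR–ELM–GRN–VLY.

37 min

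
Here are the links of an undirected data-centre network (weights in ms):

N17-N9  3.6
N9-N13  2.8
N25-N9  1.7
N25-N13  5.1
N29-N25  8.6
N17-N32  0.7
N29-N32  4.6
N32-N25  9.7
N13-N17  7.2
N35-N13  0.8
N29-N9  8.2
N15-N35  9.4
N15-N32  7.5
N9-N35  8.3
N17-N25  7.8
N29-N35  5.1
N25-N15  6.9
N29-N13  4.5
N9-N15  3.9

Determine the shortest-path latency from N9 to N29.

Shortest distances from N9:
N9: 0
N25: 1.7  (via N9)
N13: 2.8  (via N9)
N35: 3.6  (via N13)
N17: 3.6  (via N9)
N15: 3.9  (via N9)
N32: 4.3  (via N17)
N29: 7.3  (via N13)
Shortest route: N9 → N13 → N29 = 7.3 ms.

7.3 ms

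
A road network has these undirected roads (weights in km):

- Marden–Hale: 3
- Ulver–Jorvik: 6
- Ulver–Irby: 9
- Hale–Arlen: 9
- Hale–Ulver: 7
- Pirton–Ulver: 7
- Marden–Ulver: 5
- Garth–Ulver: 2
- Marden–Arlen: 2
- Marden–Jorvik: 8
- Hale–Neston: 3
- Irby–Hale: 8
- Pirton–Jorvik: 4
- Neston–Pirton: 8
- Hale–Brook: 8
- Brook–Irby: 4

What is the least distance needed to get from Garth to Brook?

15 km

Shortest distances from Garth:
Garth: 0
Ulver: 2  (via Garth)
Marden: 7  (via Ulver)
Jorvik: 8  (via Ulver)
Arlen: 9  (via Marden)
Pirton: 9  (via Ulver)
Hale: 9  (via Ulver)
Irby: 11  (via Ulver)
Neston: 12  (via Hale)
Brook: 15  (via Irby)
Shortest route: Garth–Ulver–Irby–Brook = 15 km.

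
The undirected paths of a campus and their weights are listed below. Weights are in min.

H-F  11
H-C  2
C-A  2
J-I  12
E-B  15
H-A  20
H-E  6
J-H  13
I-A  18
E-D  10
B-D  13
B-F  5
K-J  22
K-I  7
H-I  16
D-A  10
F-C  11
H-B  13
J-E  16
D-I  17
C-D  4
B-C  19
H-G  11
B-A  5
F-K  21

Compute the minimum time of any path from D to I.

Shortest distances from D:
D: 0
C: 4  (via D)
A: 6  (via C)
H: 6  (via C)
E: 10  (via D)
B: 11  (via A)
F: 15  (via C)
G: 17  (via H)
I: 17  (via D)
Shortest route: D → I = 17 min.

17 min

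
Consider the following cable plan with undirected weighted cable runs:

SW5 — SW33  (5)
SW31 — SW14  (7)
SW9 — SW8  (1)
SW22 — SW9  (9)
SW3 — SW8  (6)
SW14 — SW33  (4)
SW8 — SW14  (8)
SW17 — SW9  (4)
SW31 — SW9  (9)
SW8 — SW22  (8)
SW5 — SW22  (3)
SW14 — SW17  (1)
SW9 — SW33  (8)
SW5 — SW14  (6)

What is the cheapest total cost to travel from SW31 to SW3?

16

Shortest distances from SW31:
SW31: 0
SW14: 7  (via SW31)
SW17: 8  (via SW14)
SW9: 9  (via SW31)
SW8: 10  (via SW9)
SW33: 11  (via SW14)
SW5: 13  (via SW14)
SW22: 16  (via SW5)
SW3: 16  (via SW8)
Shortest route: SW31–SW9–SW8–SW3 = 16.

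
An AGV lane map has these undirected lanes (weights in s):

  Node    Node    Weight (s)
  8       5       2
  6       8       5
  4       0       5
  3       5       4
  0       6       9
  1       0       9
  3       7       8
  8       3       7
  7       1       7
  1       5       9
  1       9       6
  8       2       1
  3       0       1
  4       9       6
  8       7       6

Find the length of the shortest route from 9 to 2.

18 s

Settle nodes by increasing distance from 9:
9: 0
1: 6  (via 9)
4: 6  (via 9)
0: 11  (via 4)
3: 12  (via 0)
7: 13  (via 1)
5: 15  (via 1)
8: 17  (via 5)
2: 18  (via 8)
Shortest route: 9 → 1 → 5 → 8 → 2 = 18 s.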